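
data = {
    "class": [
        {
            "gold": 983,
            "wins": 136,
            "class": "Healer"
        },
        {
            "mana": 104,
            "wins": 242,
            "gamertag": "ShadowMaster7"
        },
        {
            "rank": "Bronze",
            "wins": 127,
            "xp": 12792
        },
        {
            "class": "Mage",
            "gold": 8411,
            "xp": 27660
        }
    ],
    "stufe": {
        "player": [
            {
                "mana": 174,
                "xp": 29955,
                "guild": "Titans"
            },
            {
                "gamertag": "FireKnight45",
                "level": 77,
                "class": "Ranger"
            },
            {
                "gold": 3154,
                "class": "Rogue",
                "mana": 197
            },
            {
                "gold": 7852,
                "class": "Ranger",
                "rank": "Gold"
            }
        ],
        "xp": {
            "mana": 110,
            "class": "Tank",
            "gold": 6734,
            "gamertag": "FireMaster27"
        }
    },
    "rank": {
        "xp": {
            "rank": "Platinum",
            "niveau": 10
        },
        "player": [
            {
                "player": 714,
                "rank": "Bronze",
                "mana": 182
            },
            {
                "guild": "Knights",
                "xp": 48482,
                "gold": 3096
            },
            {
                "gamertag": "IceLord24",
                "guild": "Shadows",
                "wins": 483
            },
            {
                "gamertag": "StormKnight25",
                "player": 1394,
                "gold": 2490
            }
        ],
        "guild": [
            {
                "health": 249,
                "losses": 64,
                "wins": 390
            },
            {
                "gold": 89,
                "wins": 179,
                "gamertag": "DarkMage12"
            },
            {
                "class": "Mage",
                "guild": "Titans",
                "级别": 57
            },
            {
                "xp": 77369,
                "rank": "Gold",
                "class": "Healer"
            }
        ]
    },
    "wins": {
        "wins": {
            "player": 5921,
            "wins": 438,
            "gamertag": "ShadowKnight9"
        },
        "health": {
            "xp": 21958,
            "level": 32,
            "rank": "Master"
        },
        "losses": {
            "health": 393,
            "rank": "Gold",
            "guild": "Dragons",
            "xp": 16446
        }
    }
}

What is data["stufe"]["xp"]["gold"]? 6734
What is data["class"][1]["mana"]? 104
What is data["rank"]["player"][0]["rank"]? "Bronze"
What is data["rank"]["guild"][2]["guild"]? "Titans"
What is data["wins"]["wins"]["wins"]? 438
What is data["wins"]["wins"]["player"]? 5921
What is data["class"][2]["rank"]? "Bronze"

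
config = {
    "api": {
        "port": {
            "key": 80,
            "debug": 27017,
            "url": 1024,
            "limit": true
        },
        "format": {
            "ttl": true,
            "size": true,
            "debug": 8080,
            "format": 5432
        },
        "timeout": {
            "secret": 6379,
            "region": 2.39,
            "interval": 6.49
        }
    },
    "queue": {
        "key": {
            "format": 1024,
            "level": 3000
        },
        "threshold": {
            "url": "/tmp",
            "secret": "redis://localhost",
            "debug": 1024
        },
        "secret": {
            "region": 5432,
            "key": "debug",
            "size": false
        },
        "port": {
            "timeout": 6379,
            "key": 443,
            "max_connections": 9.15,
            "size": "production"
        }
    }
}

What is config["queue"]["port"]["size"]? "production"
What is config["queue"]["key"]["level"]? 3000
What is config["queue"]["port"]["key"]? 443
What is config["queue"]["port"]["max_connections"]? 9.15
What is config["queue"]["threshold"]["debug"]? 1024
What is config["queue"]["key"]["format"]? 1024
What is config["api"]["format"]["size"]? True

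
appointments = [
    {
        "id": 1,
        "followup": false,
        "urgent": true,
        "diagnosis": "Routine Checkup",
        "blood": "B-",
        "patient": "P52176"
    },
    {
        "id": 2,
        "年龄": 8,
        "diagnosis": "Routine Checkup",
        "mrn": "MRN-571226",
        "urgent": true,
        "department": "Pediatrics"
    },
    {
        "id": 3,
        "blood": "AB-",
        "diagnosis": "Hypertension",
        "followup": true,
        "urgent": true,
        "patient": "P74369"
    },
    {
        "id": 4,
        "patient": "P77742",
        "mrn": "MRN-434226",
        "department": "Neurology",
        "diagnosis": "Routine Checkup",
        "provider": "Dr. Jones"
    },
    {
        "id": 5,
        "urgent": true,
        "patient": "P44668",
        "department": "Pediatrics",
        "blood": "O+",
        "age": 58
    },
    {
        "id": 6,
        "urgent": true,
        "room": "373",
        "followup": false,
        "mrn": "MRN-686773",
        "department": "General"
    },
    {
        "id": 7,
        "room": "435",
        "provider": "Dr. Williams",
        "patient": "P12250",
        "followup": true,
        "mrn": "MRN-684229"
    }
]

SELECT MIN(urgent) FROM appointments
True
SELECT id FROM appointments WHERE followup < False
[]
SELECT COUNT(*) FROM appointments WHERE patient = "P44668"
1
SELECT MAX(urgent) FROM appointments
True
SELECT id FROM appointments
[1, 2, 3, 4, 5, 6, 7]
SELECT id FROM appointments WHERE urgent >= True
[1, 2, 3, 5, 6]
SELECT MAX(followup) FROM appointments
True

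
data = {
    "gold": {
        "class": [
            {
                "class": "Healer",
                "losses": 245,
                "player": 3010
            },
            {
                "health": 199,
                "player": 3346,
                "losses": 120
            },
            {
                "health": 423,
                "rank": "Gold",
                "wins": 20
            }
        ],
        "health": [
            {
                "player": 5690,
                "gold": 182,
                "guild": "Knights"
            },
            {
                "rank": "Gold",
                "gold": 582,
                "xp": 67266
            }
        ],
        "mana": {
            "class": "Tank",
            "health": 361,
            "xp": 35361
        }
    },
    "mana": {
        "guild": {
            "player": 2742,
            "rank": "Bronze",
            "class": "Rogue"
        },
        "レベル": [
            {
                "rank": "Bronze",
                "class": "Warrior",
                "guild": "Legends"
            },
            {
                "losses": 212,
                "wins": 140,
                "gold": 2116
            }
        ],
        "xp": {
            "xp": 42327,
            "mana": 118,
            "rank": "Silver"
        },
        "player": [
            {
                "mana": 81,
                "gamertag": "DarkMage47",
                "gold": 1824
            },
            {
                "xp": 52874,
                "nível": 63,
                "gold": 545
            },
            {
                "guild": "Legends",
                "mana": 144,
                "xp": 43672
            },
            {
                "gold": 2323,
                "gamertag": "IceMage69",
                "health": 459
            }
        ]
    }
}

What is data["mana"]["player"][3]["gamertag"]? "IceMage69"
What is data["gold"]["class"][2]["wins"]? 20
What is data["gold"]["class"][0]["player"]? 3010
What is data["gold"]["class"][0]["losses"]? 245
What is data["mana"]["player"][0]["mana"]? 81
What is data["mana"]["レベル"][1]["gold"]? 2116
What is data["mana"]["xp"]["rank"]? "Silver"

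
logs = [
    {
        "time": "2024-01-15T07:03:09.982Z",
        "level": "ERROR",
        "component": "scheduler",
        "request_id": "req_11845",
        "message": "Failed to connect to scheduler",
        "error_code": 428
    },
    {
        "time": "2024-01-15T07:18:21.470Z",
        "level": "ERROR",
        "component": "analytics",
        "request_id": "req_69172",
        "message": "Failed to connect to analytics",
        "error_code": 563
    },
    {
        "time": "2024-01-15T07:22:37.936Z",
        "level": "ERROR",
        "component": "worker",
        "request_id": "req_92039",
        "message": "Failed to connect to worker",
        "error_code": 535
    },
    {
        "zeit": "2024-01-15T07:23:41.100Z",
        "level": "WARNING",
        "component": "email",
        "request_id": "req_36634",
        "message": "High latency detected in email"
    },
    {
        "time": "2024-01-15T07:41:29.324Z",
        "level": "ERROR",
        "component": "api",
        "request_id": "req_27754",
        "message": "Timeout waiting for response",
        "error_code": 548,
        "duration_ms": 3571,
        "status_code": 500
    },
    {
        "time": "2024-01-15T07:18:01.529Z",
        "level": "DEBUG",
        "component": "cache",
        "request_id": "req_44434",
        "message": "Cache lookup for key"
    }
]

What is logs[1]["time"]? "2024-01-15T07:18:21.470Z"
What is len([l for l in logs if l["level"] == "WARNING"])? 1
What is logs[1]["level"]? "ERROR"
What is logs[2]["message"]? "Failed to connect to worker"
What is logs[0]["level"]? "ERROR"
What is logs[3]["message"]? "High latency detected in email"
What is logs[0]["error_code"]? 428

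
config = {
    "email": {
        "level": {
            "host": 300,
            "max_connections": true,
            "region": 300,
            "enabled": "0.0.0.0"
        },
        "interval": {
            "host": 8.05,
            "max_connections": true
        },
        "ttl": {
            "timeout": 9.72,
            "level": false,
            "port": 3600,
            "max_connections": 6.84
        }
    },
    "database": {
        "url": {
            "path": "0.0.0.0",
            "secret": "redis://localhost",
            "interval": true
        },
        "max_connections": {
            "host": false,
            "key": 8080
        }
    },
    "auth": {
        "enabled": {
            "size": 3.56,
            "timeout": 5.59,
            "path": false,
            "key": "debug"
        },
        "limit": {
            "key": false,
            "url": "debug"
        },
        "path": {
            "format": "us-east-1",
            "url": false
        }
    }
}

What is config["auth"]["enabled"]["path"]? False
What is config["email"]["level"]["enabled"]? "0.0.0.0"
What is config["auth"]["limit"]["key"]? False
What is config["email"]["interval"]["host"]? 8.05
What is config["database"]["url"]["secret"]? "redis://localhost"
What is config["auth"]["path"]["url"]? False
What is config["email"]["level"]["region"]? 300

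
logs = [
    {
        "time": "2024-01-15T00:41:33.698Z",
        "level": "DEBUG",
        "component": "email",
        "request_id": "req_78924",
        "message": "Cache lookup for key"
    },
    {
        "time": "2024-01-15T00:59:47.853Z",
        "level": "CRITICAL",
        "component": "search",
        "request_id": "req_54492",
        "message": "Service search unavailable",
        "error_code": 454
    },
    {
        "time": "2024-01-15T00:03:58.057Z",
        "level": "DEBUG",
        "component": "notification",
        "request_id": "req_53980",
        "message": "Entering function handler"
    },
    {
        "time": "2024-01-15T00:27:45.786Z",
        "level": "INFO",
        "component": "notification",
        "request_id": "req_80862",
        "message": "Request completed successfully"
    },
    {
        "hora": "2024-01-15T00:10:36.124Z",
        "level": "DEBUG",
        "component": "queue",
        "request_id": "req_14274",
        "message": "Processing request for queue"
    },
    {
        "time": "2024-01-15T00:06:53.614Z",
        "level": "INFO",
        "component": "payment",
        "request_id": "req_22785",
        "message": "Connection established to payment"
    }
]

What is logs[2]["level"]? "DEBUG"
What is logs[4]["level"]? "DEBUG"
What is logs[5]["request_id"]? "req_22785"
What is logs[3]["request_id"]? "req_80862"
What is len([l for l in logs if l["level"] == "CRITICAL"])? 1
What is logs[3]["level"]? "INFO"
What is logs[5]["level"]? "INFO"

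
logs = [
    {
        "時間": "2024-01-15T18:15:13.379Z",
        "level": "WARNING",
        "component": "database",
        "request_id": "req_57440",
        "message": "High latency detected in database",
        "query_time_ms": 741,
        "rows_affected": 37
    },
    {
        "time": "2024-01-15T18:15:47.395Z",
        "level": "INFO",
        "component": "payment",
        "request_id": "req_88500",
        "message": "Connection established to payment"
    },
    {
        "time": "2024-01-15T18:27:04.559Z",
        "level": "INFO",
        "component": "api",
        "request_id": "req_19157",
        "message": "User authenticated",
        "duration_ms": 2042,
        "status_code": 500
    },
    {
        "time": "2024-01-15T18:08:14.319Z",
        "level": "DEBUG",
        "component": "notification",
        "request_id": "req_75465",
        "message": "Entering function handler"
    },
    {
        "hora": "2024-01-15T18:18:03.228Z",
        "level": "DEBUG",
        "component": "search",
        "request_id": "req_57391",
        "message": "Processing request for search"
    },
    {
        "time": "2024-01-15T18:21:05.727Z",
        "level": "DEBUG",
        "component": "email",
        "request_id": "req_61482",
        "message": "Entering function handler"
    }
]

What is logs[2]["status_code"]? 500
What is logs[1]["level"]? "INFO"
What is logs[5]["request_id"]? "req_61482"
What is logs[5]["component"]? "email"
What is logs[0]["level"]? "WARNING"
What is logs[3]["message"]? "Entering function handler"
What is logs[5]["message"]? "Entering function handler"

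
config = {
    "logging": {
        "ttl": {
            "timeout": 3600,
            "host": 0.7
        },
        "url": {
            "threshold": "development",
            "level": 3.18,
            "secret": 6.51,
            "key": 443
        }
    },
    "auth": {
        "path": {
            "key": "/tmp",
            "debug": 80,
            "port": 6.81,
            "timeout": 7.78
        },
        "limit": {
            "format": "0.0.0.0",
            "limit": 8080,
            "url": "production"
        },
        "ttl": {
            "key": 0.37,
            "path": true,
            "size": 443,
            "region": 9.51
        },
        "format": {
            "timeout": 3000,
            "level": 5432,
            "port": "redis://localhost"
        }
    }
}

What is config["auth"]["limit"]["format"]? "0.0.0.0"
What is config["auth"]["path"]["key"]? "/tmp"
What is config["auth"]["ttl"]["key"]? 0.37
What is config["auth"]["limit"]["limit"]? 8080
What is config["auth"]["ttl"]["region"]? 9.51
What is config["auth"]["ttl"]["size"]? 443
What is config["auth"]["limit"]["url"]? "production"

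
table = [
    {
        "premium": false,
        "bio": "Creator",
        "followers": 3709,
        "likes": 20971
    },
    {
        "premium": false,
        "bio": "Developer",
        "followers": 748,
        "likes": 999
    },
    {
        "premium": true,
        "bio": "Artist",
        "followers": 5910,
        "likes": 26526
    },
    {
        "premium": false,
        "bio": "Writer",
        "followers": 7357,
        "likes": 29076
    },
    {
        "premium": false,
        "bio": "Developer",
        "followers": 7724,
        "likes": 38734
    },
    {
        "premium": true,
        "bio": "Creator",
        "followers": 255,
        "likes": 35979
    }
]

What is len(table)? 6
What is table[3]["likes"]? 29076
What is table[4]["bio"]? "Developer"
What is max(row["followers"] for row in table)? 7724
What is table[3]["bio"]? "Writer"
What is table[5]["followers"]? 255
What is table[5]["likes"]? 35979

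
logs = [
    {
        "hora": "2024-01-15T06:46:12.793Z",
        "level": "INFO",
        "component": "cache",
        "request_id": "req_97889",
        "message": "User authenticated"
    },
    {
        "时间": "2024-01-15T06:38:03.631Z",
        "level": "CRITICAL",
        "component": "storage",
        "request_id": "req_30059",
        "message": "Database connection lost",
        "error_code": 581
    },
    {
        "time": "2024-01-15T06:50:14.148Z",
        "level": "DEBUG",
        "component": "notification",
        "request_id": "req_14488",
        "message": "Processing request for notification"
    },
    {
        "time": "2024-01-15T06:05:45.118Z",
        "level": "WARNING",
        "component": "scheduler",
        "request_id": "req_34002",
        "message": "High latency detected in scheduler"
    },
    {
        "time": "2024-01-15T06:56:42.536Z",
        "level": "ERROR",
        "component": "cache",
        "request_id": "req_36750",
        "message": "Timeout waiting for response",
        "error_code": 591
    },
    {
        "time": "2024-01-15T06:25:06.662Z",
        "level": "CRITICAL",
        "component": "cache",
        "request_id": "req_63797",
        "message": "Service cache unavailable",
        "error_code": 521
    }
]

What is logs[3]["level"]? "WARNING"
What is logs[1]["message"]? "Database connection lost"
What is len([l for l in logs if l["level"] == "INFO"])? 1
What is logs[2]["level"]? "DEBUG"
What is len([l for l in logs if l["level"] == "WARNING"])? 1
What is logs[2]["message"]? "Processing request for notification"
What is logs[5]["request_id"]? "req_63797"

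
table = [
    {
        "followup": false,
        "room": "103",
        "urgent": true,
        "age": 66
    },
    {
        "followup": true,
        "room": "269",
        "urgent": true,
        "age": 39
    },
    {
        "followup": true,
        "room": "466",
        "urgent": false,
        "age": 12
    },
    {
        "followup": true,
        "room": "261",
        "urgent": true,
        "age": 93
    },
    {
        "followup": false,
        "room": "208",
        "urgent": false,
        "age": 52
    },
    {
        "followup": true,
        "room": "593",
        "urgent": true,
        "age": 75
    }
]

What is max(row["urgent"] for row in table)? True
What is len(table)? 6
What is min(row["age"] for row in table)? 12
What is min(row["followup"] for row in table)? False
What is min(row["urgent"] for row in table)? False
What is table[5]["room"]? "593"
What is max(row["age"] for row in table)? 93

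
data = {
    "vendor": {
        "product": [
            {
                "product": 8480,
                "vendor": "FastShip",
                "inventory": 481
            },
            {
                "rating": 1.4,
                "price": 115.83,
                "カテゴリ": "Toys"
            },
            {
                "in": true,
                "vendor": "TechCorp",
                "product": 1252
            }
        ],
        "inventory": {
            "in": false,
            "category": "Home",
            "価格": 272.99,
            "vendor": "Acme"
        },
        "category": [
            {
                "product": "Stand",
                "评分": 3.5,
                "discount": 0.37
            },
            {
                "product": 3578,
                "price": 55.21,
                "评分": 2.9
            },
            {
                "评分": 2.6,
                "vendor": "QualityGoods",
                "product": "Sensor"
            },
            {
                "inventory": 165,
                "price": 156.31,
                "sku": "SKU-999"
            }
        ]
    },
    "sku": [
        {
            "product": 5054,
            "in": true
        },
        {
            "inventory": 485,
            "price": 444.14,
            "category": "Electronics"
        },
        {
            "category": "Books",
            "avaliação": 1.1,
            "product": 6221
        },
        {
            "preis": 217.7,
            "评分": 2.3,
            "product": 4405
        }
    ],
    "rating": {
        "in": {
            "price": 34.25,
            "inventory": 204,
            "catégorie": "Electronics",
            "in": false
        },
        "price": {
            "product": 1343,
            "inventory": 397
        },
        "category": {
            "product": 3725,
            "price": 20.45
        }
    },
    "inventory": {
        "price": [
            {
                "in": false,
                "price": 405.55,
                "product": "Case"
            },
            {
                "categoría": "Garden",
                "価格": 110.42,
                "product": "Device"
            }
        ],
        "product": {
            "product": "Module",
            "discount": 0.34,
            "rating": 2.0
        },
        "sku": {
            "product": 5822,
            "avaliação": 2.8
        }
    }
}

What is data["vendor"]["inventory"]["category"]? "Home"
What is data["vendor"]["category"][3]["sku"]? "SKU-999"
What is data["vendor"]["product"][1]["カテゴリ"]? "Toys"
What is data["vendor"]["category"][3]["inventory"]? 165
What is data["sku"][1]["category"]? "Electronics"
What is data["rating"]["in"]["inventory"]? 204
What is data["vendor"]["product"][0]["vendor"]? "FastShip"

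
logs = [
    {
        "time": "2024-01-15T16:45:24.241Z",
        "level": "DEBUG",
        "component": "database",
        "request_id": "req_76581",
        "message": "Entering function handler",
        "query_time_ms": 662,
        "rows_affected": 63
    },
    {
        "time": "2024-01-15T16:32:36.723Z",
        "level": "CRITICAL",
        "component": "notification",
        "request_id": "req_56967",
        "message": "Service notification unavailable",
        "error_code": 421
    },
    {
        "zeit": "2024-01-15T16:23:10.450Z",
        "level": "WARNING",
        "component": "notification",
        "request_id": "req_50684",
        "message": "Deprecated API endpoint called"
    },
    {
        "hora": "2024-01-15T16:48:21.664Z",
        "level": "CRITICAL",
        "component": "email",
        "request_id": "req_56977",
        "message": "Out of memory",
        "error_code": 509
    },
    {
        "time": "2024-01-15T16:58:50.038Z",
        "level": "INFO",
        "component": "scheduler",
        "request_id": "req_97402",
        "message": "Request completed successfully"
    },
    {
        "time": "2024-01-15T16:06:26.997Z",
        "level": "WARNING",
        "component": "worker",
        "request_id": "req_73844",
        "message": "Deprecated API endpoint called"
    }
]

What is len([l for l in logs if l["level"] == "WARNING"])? 2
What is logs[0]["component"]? "database"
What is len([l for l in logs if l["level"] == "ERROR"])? 0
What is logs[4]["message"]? "Request completed successfully"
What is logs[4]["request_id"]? "req_97402"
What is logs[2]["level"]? "WARNING"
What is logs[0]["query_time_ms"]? 662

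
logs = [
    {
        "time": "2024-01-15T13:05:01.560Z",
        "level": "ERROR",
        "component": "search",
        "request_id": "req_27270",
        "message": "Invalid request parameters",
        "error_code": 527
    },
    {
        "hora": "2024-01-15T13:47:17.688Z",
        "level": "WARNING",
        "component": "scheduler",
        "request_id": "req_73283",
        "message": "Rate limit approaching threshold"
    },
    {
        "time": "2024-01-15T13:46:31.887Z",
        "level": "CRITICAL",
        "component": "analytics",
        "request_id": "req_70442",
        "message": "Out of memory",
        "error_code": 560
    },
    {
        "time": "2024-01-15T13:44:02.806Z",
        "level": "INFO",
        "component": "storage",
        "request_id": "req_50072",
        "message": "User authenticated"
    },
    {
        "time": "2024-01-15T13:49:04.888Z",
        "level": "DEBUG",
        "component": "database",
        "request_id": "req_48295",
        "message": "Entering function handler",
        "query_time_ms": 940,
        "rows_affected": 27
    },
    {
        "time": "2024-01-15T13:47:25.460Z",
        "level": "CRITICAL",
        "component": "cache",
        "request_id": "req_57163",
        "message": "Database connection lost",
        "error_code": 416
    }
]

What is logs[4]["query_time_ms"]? 940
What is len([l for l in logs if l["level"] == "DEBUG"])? 1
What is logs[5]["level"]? "CRITICAL"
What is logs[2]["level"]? "CRITICAL"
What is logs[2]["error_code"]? 560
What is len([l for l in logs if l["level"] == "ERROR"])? 1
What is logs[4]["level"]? "DEBUG"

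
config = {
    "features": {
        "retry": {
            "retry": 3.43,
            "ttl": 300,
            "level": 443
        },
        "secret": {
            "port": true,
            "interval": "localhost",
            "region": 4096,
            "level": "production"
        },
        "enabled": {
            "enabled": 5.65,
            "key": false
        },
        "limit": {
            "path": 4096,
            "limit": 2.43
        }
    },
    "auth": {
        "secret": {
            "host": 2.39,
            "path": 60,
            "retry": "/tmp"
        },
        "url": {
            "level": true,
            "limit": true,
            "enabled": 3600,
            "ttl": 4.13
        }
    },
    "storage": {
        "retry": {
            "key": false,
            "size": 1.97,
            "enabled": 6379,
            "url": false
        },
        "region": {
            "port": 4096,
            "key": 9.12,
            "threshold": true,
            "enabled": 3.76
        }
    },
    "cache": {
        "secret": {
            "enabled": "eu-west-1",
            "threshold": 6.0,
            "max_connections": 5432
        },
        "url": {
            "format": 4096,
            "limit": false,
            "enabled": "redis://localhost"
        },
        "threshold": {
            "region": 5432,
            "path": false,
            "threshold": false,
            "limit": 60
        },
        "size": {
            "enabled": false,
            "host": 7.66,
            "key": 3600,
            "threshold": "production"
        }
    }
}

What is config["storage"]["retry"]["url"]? False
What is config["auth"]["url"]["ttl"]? 4.13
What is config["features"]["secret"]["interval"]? "localhost"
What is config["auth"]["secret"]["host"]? 2.39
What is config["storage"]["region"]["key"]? 9.12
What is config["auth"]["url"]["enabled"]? 3600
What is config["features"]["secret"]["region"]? 4096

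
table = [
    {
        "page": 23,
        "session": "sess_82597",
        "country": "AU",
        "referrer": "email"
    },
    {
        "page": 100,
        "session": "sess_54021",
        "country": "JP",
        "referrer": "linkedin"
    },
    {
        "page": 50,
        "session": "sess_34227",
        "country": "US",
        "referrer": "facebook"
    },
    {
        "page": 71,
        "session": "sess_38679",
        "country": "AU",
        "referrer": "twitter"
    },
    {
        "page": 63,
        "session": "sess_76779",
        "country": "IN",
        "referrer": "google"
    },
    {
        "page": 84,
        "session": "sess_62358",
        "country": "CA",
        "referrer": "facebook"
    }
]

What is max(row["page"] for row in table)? 100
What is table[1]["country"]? "JP"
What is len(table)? 6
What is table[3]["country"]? "AU"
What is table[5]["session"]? "sess_62358"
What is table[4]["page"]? 63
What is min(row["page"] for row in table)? 23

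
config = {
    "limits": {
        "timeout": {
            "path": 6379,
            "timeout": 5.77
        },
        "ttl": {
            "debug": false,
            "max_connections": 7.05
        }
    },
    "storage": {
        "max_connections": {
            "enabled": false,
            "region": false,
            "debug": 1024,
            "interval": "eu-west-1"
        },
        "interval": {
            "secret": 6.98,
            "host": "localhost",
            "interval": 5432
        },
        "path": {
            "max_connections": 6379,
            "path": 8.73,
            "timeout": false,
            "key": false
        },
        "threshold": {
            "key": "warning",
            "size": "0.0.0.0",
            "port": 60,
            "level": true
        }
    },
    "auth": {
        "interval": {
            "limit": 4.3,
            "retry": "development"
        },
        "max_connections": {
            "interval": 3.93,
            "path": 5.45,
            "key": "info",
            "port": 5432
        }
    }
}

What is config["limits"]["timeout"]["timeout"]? 5.77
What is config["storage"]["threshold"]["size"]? "0.0.0.0"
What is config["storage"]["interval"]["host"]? "localhost"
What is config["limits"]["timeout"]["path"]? 6379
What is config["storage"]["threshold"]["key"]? "warning"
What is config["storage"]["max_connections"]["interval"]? "eu-west-1"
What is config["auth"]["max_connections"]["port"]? 5432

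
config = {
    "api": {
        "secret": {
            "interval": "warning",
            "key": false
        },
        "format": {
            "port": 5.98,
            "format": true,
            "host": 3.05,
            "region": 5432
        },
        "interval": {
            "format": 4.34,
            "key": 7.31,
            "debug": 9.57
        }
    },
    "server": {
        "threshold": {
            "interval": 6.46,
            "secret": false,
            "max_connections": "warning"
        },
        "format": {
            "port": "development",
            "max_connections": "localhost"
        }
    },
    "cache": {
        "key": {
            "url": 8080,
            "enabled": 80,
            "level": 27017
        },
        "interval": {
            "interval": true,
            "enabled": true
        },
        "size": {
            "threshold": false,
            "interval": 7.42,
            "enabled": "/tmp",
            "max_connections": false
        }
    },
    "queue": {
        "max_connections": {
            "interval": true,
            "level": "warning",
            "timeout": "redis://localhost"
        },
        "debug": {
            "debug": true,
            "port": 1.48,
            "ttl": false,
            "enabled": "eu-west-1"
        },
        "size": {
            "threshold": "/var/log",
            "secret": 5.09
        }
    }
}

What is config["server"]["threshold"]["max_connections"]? "warning"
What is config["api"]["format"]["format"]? True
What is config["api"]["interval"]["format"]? 4.34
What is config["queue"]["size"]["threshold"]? "/var/log"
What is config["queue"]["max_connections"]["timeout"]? "redis://localhost"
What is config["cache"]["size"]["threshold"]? False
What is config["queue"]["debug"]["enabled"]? "eu-west-1"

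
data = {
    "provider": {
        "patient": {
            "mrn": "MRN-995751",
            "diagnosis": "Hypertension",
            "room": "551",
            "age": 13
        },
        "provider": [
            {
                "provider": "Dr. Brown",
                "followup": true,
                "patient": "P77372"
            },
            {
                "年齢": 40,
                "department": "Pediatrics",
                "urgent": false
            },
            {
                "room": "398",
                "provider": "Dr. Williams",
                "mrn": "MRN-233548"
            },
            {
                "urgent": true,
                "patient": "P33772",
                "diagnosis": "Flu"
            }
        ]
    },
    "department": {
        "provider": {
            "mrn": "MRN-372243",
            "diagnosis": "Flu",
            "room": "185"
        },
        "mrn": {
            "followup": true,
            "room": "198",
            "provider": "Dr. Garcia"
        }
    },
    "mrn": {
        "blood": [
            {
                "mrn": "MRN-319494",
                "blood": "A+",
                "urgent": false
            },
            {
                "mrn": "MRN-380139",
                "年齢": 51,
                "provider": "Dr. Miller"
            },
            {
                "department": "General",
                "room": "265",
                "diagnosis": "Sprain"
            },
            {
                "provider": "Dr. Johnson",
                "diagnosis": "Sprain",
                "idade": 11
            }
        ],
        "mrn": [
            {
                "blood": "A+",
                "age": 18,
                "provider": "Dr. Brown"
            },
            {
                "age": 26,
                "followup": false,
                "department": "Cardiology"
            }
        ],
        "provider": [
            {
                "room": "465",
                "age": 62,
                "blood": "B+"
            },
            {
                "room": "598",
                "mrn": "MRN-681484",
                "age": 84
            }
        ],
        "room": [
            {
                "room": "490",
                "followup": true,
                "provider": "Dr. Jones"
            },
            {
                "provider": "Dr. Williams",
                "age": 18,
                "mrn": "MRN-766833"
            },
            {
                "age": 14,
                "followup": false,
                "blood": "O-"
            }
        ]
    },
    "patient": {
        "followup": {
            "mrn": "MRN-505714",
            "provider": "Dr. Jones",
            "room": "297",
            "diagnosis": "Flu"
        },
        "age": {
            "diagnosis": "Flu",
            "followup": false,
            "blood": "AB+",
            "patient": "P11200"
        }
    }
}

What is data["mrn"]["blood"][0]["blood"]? "A+"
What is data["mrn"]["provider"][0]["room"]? "465"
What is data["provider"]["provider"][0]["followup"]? True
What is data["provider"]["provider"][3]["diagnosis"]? "Flu"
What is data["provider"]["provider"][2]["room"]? "398"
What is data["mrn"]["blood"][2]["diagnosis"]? "Sprain"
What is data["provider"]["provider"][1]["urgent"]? False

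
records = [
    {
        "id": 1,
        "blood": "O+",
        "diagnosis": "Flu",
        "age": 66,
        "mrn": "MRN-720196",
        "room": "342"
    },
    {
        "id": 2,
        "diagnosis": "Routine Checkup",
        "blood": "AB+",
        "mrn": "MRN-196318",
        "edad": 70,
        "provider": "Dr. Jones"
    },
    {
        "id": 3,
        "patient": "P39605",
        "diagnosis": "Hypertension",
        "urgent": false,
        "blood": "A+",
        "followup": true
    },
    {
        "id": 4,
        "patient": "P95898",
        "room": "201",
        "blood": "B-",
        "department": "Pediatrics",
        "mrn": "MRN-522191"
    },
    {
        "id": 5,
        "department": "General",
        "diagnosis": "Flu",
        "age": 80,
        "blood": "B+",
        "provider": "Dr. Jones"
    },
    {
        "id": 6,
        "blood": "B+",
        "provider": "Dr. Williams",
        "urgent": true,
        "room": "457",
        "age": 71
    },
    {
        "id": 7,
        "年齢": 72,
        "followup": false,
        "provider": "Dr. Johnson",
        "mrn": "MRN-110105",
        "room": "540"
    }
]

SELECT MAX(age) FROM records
80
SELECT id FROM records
[1, 2, 3, 4, 5, 6, 7]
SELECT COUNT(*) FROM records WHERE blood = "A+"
1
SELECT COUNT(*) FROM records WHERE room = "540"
1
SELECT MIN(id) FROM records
1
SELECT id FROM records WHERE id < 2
[1]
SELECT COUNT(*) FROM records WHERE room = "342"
1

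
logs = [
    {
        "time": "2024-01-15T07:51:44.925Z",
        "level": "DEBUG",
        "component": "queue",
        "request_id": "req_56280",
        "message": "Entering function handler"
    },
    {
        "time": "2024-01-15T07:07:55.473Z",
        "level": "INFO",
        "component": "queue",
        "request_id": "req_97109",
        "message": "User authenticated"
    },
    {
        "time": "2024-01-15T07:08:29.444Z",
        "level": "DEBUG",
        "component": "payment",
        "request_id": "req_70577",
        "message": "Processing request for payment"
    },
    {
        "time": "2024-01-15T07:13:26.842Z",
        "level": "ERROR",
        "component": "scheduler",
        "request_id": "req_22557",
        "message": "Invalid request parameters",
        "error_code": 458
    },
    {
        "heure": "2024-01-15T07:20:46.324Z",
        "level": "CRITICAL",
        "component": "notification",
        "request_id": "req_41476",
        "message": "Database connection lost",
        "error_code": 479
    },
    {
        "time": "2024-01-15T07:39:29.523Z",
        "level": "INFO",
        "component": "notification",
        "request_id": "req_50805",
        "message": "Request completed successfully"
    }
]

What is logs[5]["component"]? "notification"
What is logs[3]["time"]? "2024-01-15T07:13:26.842Z"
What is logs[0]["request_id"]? "req_56280"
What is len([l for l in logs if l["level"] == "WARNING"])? 0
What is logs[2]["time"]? "2024-01-15T07:08:29.444Z"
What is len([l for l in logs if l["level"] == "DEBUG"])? 2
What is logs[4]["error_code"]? 479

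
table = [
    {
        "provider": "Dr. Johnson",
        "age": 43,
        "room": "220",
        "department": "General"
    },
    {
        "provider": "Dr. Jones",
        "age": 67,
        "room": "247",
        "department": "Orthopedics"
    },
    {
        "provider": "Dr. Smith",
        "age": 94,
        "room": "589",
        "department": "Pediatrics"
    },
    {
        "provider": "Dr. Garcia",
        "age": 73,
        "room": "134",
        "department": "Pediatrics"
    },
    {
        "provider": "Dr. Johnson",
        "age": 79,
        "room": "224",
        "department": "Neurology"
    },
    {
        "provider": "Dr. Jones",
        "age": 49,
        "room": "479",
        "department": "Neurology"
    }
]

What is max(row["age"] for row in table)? 94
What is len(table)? 6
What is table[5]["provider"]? "Dr. Jones"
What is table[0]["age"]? 43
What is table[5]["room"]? "479"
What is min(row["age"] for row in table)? 43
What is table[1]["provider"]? "Dr. Jones"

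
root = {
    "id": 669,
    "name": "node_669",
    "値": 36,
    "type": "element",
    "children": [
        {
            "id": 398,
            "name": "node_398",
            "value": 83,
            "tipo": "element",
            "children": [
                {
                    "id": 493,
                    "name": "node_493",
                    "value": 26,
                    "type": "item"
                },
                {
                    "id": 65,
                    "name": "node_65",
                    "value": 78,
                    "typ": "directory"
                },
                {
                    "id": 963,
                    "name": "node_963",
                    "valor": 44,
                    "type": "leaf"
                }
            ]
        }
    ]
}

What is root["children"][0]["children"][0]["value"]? 26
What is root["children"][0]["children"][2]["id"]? 963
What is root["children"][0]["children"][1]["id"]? 65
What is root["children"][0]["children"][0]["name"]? "node_493"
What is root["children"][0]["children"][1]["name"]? "node_65"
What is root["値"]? 36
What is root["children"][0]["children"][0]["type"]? "item"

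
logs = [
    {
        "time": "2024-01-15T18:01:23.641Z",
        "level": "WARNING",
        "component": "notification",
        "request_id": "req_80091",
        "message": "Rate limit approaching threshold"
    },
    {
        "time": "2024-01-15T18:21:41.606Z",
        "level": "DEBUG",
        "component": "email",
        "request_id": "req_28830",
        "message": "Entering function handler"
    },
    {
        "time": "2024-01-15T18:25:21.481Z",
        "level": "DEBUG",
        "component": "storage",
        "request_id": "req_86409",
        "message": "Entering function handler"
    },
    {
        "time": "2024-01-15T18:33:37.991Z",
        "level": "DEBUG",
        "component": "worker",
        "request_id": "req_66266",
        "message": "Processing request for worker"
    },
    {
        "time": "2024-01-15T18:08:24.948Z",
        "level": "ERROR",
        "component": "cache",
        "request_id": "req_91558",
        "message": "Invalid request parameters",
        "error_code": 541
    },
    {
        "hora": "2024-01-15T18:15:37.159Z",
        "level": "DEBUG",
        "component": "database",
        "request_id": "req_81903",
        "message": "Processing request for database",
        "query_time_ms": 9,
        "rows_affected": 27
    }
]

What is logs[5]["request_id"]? "req_81903"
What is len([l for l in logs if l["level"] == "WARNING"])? 1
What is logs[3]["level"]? "DEBUG"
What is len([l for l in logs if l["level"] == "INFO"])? 0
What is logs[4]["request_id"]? "req_91558"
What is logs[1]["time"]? "2024-01-15T18:21:41.606Z"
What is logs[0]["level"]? "WARNING"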